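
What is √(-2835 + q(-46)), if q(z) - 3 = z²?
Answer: 2*I*√179 ≈ 26.758*I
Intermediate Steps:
q(z) = 3 + z²
√(-2835 + q(-46)) = √(-2835 + (3 + (-46)²)) = √(-2835 + (3 + 2116)) = √(-2835 + 2119) = √(-716) = 2*I*√179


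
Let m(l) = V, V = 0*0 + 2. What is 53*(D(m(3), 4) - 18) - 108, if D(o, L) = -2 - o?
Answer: -1274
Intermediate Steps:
V = 2 (V = 0 + 2 = 2)
m(l) = 2
53*(D(m(3), 4) - 18) - 108 = 53*((-2 - 1*2) - 18) - 108 = 53*((-2 - 2) - 18) - 108 = 53*(-4 - 18) - 108 = 53*(-22) - 108 = -1166 - 108 = -1274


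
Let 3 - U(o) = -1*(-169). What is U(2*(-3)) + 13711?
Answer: 13545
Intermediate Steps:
U(o) = -166 (U(o) = 3 - (-1)*(-169) = 3 - 1*169 = 3 - 169 = -166)
U(2*(-3)) + 13711 = -166 + 13711 = 13545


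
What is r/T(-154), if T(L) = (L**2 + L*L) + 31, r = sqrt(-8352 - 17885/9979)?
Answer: I*sqrt(831874317647)/473633277 ≈ 0.0019257*I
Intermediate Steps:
r = I*sqrt(831874317647)/9979 (r = sqrt(-8352 - 17885*1/9979) = sqrt(-8352 - 17885/9979) = sqrt(-83362493/9979) = I*sqrt(831874317647)/9979 ≈ 91.399*I)
T(L) = 31 + 2*L**2 (T(L) = (L**2 + L**2) + 31 = 2*L**2 + 31 = 31 + 2*L**2)
r/T(-154) = (I*sqrt(831874317647)/9979)/(31 + 2*(-154)**2) = (I*sqrt(831874317647)/9979)/(31 + 2*23716) = (I*sqrt(831874317647)/9979)/(31 + 47432) = (I*sqrt(831874317647)/9979)/47463 = (I*sqrt(831874317647)/9979)*(1/47463) = I*sqrt(831874317647)/473633277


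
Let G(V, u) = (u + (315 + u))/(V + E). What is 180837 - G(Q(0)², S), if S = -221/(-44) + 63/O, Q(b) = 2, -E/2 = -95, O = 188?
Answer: 18137421031/100298 ≈ 1.8084e+5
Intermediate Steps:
E = 190 (E = -2*(-95) = 190)
S = 2770/517 (S = -221/(-44) + 63/188 = -221*(-1/44) + 63*(1/188) = 221/44 + 63/188 = 2770/517 ≈ 5.3578)
G(V, u) = (315 + 2*u)/(190 + V) (G(V, u) = (u + (315 + u))/(V + 190) = (315 + 2*u)/(190 + V))
180837 - G(Q(0)², S) = 180837 - (315 + 2*(2770/517))/(190 + 2²) = 180837 - (315 + 5540/517)/(190 + 4) = 180837 - 168395/(194*517) = 180837 - 1*168395/100298 = 180837 - 168395/100298 = 18137421031/100298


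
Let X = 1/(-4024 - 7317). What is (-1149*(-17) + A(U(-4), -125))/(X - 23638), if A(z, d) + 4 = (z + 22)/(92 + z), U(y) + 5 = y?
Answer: -375160280/454092253 ≈ -0.82618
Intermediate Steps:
X = -1/11341 (X = 1/(-11341) = -1/11341 ≈ -8.8176e-5)
U(y) = -5 + y
A(z, d) = -4 + (22 + z)/(92 + z) (A(z, d) = -4 + (z + 22)/(92 + z) = -4 + (22 + z)/(92 + z))
(-1149*(-17) + A(U(-4), -125))/(X - 23638) = (-1149*(-17) + (-346 - 3*(-5 - 4))/(92 + (-5 - 4)))/(-1/11341 - 23638) = (19533 + (-346 - 3*(-9))/(92 - 9))/(-268078559/11341) = (19533 + (-346 + 27)/83)*(-11341/268078559) = (19533 + (1/83)*(-319))*(-11341/268078559) = (19533 - 319/83)*(-11341/268078559) = (1620920/83)*(-11341/268078559) = -375160280/454092253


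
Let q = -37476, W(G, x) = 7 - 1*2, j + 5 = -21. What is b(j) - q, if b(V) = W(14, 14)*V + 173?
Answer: 37519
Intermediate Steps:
j = -26 (j = -5 - 21 = -26)
W(G, x) = 5 (W(G, x) = 7 - 2 = 5)
b(V) = 173 + 5*V (b(V) = 5*V + 173 = 173 + 5*V)
b(j) - q = (173 + 5*(-26)) - 1*(-37476) = (173 - 130) + 37476 = 43 + 37476 = 37519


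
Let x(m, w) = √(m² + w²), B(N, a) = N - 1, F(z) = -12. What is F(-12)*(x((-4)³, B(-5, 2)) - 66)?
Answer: 792 - 24*√1033 ≈ 20.632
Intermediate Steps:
B(N, a) = -1 + N
F(-12)*(x((-4)³, B(-5, 2)) - 66) = -12*(√(((-4)³)² + (-1 - 5)²) - 66) = -12*(√((-64)² + (-6)²) - 66) = -12*(√(4096 + 36) - 66) = -12*(√4132 - 66) = -12*(2*√1033 - 66) = -12*(-66 + 2*√1033) = 792 - 24*√1033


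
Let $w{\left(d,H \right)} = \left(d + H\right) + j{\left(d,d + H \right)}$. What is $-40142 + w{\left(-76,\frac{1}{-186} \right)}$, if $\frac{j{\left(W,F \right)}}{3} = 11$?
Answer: $- \frac{7474411}{186} \approx -40185.0$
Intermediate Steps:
$j{\left(W,F \right)} = 33$ ($j{\left(W,F \right)} = 3 \cdot 11 = 33$)
$w{\left(d,H \right)} = 33 + H + d$ ($w{\left(d,H \right)} = \left(d + H\right) + 33 = \left(H + d\right) + 33 = 33 + H + d$)
$-40142 + w{\left(-76,\frac{1}{-186} \right)} = -40142 + \left(33 + \frac{1}{-186} - 76\right) = -40142 - \frac{7999}{186} = - \frac{7474411}{186}$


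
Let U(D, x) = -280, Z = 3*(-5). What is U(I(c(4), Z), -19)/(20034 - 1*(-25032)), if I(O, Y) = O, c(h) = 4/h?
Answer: -20/3219 ≈ -0.0062131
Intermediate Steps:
Z = -15
U(I(c(4), Z), -19)/(20034 - 1*(-25032)) = -280/(20034 - 1*(-25032)) = -280/(20034 + 25032) = -280/45066 = -280*1/45066 = -20/3219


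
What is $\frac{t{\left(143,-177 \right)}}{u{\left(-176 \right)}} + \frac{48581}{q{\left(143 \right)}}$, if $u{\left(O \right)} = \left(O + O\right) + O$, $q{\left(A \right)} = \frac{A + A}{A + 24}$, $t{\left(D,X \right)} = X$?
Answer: $\frac{453881}{16} \approx 28368.0$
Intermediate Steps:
$q{\left(A \right)} = \frac{2 A}{24 + A}$
$u{\left(O \right)} = 3 O$ ($u{\left(O \right)} = 2 O + O = 3 O$)
$\frac{t{\left(143,-177 \right)}}{u{\left(-176 \right)}} + \frac{48581}{q{\left(143 \right)}} = - \frac{177}{3 \left(-176\right)} + \frac{48581}{2 \cdot 143 \frac{1}{24 + 143}} = - \frac{177}{-528} + \frac{48581}{2 \cdot 143 \cdot \frac{1}{167}} = \left(-177\right) \left(- \frac{1}{528}\right) + \frac{48581}{2 \cdot 143 \cdot \frac{1}{167}} = \frac{59}{176} + \frac{48581}{\frac{286}{167}} = \frac{59}{176} + 48581 \cdot \frac{167}{286} = \frac{59}{176} + \frac{624079}{22} = \frac{453881}{16}$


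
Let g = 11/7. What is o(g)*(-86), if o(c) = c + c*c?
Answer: -17028/49 ≈ -347.51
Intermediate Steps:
g = 11/7 (g = 11*(⅐) = 11/7 ≈ 1.5714)
o(c) = c + c²
o(g)*(-86) = (11*(1 + 11/7)/7)*(-86) = ((11/7)*(18/7))*(-86) = (198/49)*(-86) = -17028/49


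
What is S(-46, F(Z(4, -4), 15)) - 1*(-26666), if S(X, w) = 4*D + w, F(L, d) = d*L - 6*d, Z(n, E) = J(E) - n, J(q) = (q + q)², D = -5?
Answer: 27456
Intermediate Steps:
J(q) = 4*q² (J(q) = (2*q)² = 4*q²)
Z(n, E) = -n + 4*E² (Z(n, E) = 4*E² - n = -n + 4*E²)
F(L, d) = -6*d + L*d (F(L, d) = L*d - 6*d = -6*d + L*d)
S(X, w) = -20 + w (S(X, w) = 4*(-5) + w = -20 + w)
S(-46, F(Z(4, -4), 15)) - 1*(-26666) = (-20 + 15*(-6 + (-1*4 + 4*(-4)²))) - 1*(-26666) = (-20 + 15*(-6 + (-4 + 4*16))) + 26666 = (-20 + 15*(-6 + (-4 + 64))) + 26666 = (-20 + 15*(-6 + 60)) + 26666 = (-20 + 15*54) + 26666 = (-20 + 810) + 26666 = 790 + 26666 = 27456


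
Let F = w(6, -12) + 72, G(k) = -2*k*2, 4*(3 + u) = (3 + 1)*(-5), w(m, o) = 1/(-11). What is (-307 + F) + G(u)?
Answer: -2234/11 ≈ -203.09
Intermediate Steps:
w(m, o) = -1/11
u = -8 (u = -3 + ((3 + 1)*(-5))/4 = -3 + (4*(-5))/4 = -3 + (¼)*(-20) = -3 - 5 = -8)
G(k) = -4*k
F = 791/11 (F = -1/11 + 72 = 791/11 ≈ 71.909)
(-307 + F) + G(u) = (-307 + 791/11) - 4*(-8) = -2586/11 + 32 = -2234/11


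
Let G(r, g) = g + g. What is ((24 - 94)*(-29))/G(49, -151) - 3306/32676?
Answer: -5610891/822346 ≈ -6.8230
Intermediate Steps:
G(r, g) = 2*g
((24 - 94)*(-29))/G(49, -151) - 3306/32676 = ((24 - 94)*(-29))/((2*(-151))) - 3306/32676 = -70*(-29)/(-302) - 3306*1/32676 = 2030*(-1/302) - 551/5446 = -1015/151 - 551/5446 = -5610891/822346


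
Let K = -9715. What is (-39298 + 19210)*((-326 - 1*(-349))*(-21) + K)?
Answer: 204857424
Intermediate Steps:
(-39298 + 19210)*((-326 - 1*(-349))*(-21) + K) = (-39298 + 19210)*((-326 - 1*(-349))*(-21) - 9715) = -20088*((-326 + 349)*(-21) - 9715) = -20088*(23*(-21) - 9715) = -20088*(-483 - 9715) = -20088*(-10198) = 204857424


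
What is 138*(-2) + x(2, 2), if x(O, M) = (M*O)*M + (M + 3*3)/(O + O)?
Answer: -1061/4 ≈ -265.25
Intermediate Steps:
x(O, M) = O*M² + (9 + M)/(2*O) (x(O, M) = O*M² + (M + 9)/((2*O)) = O*M² + (9 + M)*(1/(2*O)) = O*M² + (9 + M)/(2*O))
138*(-2) + x(2, 2) = 138*(-2) + (½)*(9 + 2 + 2*2²*2²)/2 = -276 + (½)*(½)*(9 + 2 + 2*4*4) = -276 + (½)*(½)*(9 + 2 + 32) = -276 + (½)*(½)*43 = -276 + 43/4 = -1061/4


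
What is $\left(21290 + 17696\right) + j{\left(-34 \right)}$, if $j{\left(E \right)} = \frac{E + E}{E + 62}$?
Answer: $\frac{272885}{7} \approx 38984.0$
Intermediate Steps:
$j{\left(E \right)} = \frac{2 E}{62 + E}$
$\left(21290 + 17696\right) + j{\left(-34 \right)} = \left(21290 + 17696\right) + 2 \left(-34\right) \frac{1}{62 - 34} = 38986 + 2 \left(-34\right) \frac{1}{28} = 38986 - \frac{17}{7} = \frac{272885}{7}$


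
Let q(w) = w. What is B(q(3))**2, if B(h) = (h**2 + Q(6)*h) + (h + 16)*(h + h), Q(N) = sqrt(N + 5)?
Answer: 15228 + 738*sqrt(11) ≈ 17676.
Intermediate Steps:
Q(N) = sqrt(5 + N)
B(h) = h**2 + h*sqrt(11) + 2*h*(16 + h) (B(h) = (h**2 + sqrt(5 + 6)*h) + (h + 16)*(h + h) = (h**2 + sqrt(11)*h) + (16 + h)*(2*h) = (h**2 + h*sqrt(11)) + 2*h*(16 + h) = h**2 + h*sqrt(11) + 2*h*(16 + h))
B(q(3))**2 = (3*(32 + sqrt(11) + 3*3))**2 = (3*(32 + sqrt(11) + 9))**2 = (3*(41 + sqrt(11)))**2 = (123 + 3*sqrt(11))**2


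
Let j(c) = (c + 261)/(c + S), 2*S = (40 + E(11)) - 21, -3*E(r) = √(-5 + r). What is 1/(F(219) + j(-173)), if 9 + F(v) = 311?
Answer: 48352207/14576341922 - 44*√6/7288170961 ≈ 0.0033172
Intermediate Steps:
E(r) = -√(-5 + r)/3
S = 19/2 - √6/6 (S = ((40 - √(-5 + 11)/3) - 21)/2 = ((40 - √6/3) - 21)/2 = (19 - √6/3)/2 = 19/2 - √6/6 ≈ 9.0918)
F(v) = 302 (F(v) = -9 + 311 = 302)
j(c) = (261 + c)/(19/2 + c - √6/6) (j(c) = (c + 261)/(c + (19/2 - √6/6)) = (261 + c)/(19/2 + c - √6/6))
1/(F(219) + j(-173)) = 1/(302 + 6*(261 - 173)/(57 - √6 + 6*(-173))) = 1/(302 + 6*88/(57 - √6 - 1038)) = 1/(302 + 6*88/(-981 - √6)) = 1/(302 + 528/(-981 - √6))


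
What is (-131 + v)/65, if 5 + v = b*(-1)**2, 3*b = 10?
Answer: -398/195 ≈ -2.0410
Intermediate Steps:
b = 10/3 (b = (1/3)*10 = 10/3 ≈ 3.3333)
v = -5/3 (v = -5 + (10/3)*(-1)**2 = -5 + (10/3)*1 = -5 + 10/3 = -5/3 ≈ -1.6667)
(-131 + v)/65 = (-131 - 5/3)/65 = -398/3*1/65 = -398/195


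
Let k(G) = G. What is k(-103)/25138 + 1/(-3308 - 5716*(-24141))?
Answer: -11219179207/2738136338496 ≈ -0.0040974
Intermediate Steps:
k(-103)/25138 + 1/(-3308 - 5716*(-24141)) = -103/25138 + 1/(-3308 - 5716*(-24141)) = -103*1/25138 - 1/24141/(-9024) = -103/25138 - 1/9024*(-1/24141) = -103/25138 + 1/217848384 = -11219179207/2738136338496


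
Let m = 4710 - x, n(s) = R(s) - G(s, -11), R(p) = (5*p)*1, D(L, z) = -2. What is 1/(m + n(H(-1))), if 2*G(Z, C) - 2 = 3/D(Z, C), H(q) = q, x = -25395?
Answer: 4/120399 ≈ 3.3223e-5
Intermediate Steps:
R(p) = 5*p
G(Z, C) = 1/4 (G(Z, C) = 1 + (3/(-2))/2 = 1 + (3*(-1/2))/2 = 1 + (1/2)*(-3/2) = 1 - 3/4 = 1/4)
n(s) = -1/4 + 5*s (n(s) = 5*s - 1*1/4 = 5*s - 1/4 = -1/4 + 5*s)
m = 30105 (m = 4710 - 1*(-25395) = 4710 + 25395 = 30105)
1/(m + n(H(-1))) = 1/(30105 + (-1/4 + 5*(-1))) = 1/(30105 + (-1/4 - 5)) = 1/(30105 - 21/4) = 1/(120399/4) = 4/120399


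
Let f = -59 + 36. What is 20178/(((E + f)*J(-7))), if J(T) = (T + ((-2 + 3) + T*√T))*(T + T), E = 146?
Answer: 20178/108773 - 3363*I*√7/15539 ≈ 0.18551 - 0.5726*I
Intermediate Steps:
f = -23
J(T) = 2*T*(1 + T + T^(3/2)) (J(T) = (T + (1 + T^(3/2)))*(2*T) = (1 + T + T^(3/2))*(2*T) = 2*T*(1 + T + T^(3/2)))
20178/(((E + f)*J(-7))) = 20178/(((146 - 23)*(2*(-7) + 2*(-7)² + 2*(-7)^(5/2)))) = 20178/((123*(-14 + 2*49 + 2*(49*I*√7)))) = 20178/((123*(-14 + 98 + 98*I*√7))) = 20178/((123*(84 + 98*I*√7))) = 20178/(10332 + 12054*I*√7)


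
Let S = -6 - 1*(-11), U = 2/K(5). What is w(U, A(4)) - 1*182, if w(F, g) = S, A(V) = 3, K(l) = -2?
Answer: -177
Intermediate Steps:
U = -1 (U = 2/(-2) = 2*(-1/2) = -1)
S = 5 (S = -6 + 11 = 5)
w(F, g) = 5
w(U, A(4)) - 1*182 = 5 - 1*182 = 5 - 182 = -177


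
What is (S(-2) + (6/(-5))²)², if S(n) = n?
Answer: 196/625 ≈ 0.31360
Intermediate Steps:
(S(-2) + (6/(-5))²)² = (-2 + (6/(-5))²)² = (-2 + (6*(-⅕))²)² = (-2 + (-6/5)²)² = (-2 + 36/25)² = (-14/25)² = 196/625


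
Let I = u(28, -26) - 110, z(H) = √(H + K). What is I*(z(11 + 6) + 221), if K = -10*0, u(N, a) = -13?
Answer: -27183 - 123*√17 ≈ -27690.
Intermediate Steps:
K = 0
z(H) = √H (z(H) = √(H + 0) = √H)
I = -123 (I = -13 - 110 = -123)
I*(z(11 + 6) + 221) = -123*(√(11 + 6) + 221) = -123*(√17 + 221) = -123*(221 + √17) = -27183 - 123*√17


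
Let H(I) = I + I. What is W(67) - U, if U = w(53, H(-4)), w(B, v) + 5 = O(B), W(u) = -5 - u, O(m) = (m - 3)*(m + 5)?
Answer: -2967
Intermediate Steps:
H(I) = 2*I
O(m) = (-3 + m)*(5 + m)
w(B, v) = -20 + B² + 2*B (w(B, v) = -5 + (-15 + B² + 2*B) = -20 + B² + 2*B)
U = 2895 (U = -20 + 53² + 2*53 = -20 + 2809 + 106 = 2895)
W(67) - U = (-5 - 1*67) - 1*2895 = (-5 - 67) - 2895 = -72 - 2895 = -2967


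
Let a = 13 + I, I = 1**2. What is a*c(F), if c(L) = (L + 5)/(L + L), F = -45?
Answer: 56/9 ≈ 6.2222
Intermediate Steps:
I = 1
c(L) = (5 + L)/(2*L) (c(L) = (5 + L)/((2*L)) = (5 + L)*(1/(2*L)) = (5 + L)/(2*L))
a = 14 (a = 13 + 1 = 14)
a*c(F) = 14*((1/2)*(5 - 45)/(-45)) = 14*((1/2)*(-1/45)*(-40)) = 14*(4/9) = 56/9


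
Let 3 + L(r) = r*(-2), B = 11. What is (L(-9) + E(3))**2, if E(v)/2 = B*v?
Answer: 6561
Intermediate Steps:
L(r) = -3 - 2*r (L(r) = -3 + r*(-2) = -3 - 2*r)
E(v) = 22*v (E(v) = 2*(11*v) = 22*v)
(L(-9) + E(3))**2 = ((-3 - 2*(-9)) + 22*3)**2 = ((-3 + 18) + 66)**2 = (15 + 66)**2 = 81**2 = 6561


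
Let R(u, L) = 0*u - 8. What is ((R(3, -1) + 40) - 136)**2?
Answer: 10816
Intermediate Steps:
R(u, L) = -8 (R(u, L) = 0 - 8 = -8)
((R(3, -1) + 40) - 136)**2 = ((-8 + 40) - 136)**2 = (32 - 136)**2 = (-104)**2 = 10816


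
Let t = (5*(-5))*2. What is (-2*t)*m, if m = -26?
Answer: -2600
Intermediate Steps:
t = -50 (t = -25*2 = -50)
(-2*t)*m = -2*(-50)*(-26) = 100*(-26) = -2600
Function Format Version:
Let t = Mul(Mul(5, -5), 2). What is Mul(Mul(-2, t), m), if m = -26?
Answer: -2600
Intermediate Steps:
t = -50 (t = Mul(-25, 2) = -50)
Mul(Mul(-2, t), m) = Mul(Mul(-2, -50), -26) = Mul(100, -26) = -2600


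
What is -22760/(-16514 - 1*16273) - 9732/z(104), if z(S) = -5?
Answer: 319196884/163935 ≈ 1947.1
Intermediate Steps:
-22760/(-16514 - 1*16273) - 9732/z(104) = -22760/(-16514 - 1*16273) - 9732/(-5) = -22760/(-16514 - 16273) - 9732*(-1/5) = -22760/(-32787) + 9732/5 = -22760*(-1/32787) + 9732/5 = 22760/32787 + 9732/5 = 319196884/163935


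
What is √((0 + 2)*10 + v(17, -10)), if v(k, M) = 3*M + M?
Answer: 2*I*√5 ≈ 4.4721*I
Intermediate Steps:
v(k, M) = 4*M
√((0 + 2)*10 + v(17, -10)) = √((0 + 2)*10 + 4*(-10)) = √(2*10 - 40) = √(20 - 40) = √(-20) = 2*I*√5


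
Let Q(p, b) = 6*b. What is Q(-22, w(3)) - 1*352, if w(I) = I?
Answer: -334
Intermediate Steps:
Q(-22, w(3)) - 1*352 = 6*3 - 1*352 = 18 - 352 = -334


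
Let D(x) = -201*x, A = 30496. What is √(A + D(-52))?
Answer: 2*√10237 ≈ 202.36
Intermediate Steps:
√(A + D(-52)) = √(30496 - 201*(-52)) = √(30496 + 10452) = √40948 = 2*√10237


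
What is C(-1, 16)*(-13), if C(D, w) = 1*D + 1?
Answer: 0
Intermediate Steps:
C(D, w) = 1 + D (C(D, w) = D + 1 = 1 + D)
C(-1, 16)*(-13) = (1 - 1)*(-13) = 0*(-13) = 0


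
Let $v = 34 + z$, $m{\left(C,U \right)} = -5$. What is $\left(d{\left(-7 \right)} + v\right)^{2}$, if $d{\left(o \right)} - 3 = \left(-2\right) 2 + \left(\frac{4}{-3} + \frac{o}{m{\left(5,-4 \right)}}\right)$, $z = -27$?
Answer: $\frac{8281}{225} \approx 36.804$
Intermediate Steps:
$d{\left(o \right)} = - \frac{7}{3} - \frac{o}{5}$ ($d{\left(o \right)} = 3 + \left(\left(-2\right) 2 + \left(\frac{4}{-3} + \frac{o}{-5}\right)\right) = 3 + \left(-4 + \left(4 \left(- \frac{1}{3}\right) + o \left(- \frac{1}{5}\right)\right)\right) = 3 - \left(\frac{16}{3} + \frac{o}{5}\right) = - \frac{7}{3} - \frac{o}{5}$)
$v = 7$ ($v = 34 - 27 = 7$)
$\left(d{\left(-7 \right)} + v\right)^{2} = \left(\left(- \frac{7}{3} - - \frac{7}{5}\right) + 7\right)^{2} = \left(\left(- \frac{7}{3} + \frac{7}{5}\right) + 7\right)^{2} = \left(- \frac{14}{15} + 7\right)^{2} = \left(\frac{91}{15}\right)^{2} = \frac{8281}{225}$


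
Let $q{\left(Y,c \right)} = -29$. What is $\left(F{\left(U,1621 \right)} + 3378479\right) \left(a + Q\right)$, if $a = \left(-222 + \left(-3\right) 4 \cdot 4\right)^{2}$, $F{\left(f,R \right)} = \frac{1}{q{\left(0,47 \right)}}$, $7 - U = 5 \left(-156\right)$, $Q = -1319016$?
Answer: $- \frac{122089324143240}{29} \approx -4.21 \cdot 10^{12}$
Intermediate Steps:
$U = 787$ ($U = 7 - 5 \left(-156\right) = 7 - -780 = 7 + 780 = 787$)
$F{\left(f,R \right)} = - \frac{1}{29}$ ($F{\left(f,R \right)} = \frac{1}{-29} = - \frac{1}{29}$)
$a = 72900$ ($a = \left(-222 - 48\right)^{2} = \left(-270\right)^{2} = 72900$)
$\left(F{\left(U,1621 \right)} + 3378479\right) \left(a + Q\right) = \left(- \frac{1}{29} + 3378479\right) \left(72900 - 1319016\right) = \frac{97975890}{29} \left(-1246116\right) = - \frac{122089324143240}{29}$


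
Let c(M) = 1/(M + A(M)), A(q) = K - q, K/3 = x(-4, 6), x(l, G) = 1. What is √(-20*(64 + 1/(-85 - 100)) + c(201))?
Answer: I*√15765441/111 ≈ 35.771*I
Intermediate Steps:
K = 3 (K = 3*1 = 3)
A(q) = 3 - q
c(M) = ⅓ (c(M) = 1/(M + (3 - M)) = 1/3 = ⅓)
√(-20*(64 + 1/(-85 - 100)) + c(201)) = √(-20*(64 + 1/(-85 - 100)) + ⅓) = √(-20*(64 + 1/(-185)) + ⅓) = √(-20*(64 - 1/185) + ⅓) = √(-20*11839/185 + ⅓) = √(-47356/37 + ⅓) = √(-142031/111) = I*√15765441/111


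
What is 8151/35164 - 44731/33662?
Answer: -649270961/591845284 ≈ -1.0970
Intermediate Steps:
8151/35164 - 44731/33662 = -649270961/591845284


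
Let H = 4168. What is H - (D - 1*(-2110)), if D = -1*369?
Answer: 2427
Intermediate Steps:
D = -369
H - (D - 1*(-2110)) = 4168 - (-369 - 1*(-2110)) = 4168 - (-369 + 2110) = 4168 - 1*1741 = 4168 - 1741 = 2427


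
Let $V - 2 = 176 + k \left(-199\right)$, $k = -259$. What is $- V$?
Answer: $-51719$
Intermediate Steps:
$V = 51719$ ($V = 2 + \left(176 - -51541\right) = 2 + \left(176 + 51541\right) = 2 + 51717 = 51719$)
$- V = \left(-1\right) 51719 = -51719$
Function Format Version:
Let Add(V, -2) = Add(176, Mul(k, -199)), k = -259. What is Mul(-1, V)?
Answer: -51719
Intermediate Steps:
V = 51719 (V = Add(2, Add(176, Mul(-259, -199))) = Add(2, Add(176, 51541)) = Add(2, 51717) = 51719)
Mul(-1, V) = Mul(-1, 51719) = -51719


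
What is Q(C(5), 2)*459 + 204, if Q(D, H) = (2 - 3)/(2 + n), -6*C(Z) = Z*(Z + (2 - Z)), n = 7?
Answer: 153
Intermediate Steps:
C(Z) = -Z/3 (C(Z) = -Z*(Z + (2 - Z))/6 = -Z*2/6 = -Z/3)
Q(D, H) = -1/9 (Q(D, H) = (2 - 3)/(2 + 7) = -1/9)
Q(C(5), 2)*459 + 204 = -1/9*459 + 204 = -51 + 204 = 153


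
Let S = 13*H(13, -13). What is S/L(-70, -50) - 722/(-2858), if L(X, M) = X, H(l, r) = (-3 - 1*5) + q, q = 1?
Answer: 22187/14290 ≈ 1.5526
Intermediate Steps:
H(l, r) = -7 (H(l, r) = (-3 - 1*5) + 1 = (-3 - 5) + 1 = -8 + 1 = -7)
S = -91 (S = 13*(-7) = -91)
S/L(-70, -50) - 722/(-2858) = -91/(-70) - 722/(-2858) = -91*(-1/70) - 722*(-1/2858) = 13/10 + 361/1429 = 22187/14290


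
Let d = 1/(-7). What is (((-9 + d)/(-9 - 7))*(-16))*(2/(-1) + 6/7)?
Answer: 512/49 ≈ 10.449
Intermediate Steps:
d = -1/7 ≈ -0.14286
(((-9 + d)/(-9 - 7))*(-16))*(2/(-1) + 6/7) = (((-9 - 1/7)/(-9 - 7))*(-16))*(2/(-1) + 6/7) = (-64/7/(-16)*(-16))*(2*(-1) + 6*(1/7)) = (-64/7*(-1/16)*(-16))*(-2 + 6/7) = ((4/7)*(-16))*(-8/7) = -64/7*(-8/7) = 512/49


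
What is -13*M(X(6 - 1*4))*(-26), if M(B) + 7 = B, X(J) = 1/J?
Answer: -2197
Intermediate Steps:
M(B) = -7 + B
-13*M(X(6 - 1*4))*(-26) = -13*(-7 + 1/(6 - 1*4))*(-26) = -13*(-7 + 1/(6 - 4))*(-26) = -13*(-7 + 1/2)*(-26) = -13*(-7 + ½)*(-26) = -13*(-13/2)*(-26) = (169/2)*(-26) = -2197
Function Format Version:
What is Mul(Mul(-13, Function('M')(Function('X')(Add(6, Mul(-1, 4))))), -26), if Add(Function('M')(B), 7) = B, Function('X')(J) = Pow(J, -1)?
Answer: -2197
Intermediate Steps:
Function('M')(B) = Add(-7, B)
Mul(Mul(-13, Function('M')(Function('X')(Add(6, Mul(-1, 4))))), -26) = Mul(Mul(-13, Add(-7, Pow(Add(6, Mul(-1, 4)), -1))), -26) = Mul(Mul(-13, Add(-7, Pow(Add(6, -4), -1))), -26) = Mul(Mul(-13, Add(-7, Pow(2, -1))), -26) = Mul(Mul(-13, Add(-7, Rational(1, 2))), -26) = Mul(Mul(-13, Rational(-13, 2)), -26) = Mul(Rational(169, 2), -26) = -2197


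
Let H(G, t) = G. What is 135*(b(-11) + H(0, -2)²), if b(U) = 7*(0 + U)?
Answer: -10395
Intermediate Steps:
b(U) = 7*U
135*(b(-11) + H(0, -2)²) = 135*(7*(-11) + 0²) = 135*(-77 + 0) = 135*(-77) = -10395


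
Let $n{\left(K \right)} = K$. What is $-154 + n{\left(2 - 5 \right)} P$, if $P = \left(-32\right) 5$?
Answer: $326$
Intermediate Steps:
$P = -160$
$-154 + n{\left(2 - 5 \right)} P = -154 + \left(2 - 5\right) \left(-160\right) = -154 - -480 = -154 + 480 = 326$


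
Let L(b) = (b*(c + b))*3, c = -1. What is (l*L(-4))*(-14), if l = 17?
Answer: -14280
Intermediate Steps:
L(b) = 3*b*(-1 + b) (L(b) = (b*(-1 + b))*3 = 3*b*(-1 + b))
(l*L(-4))*(-14) = (17*(3*(-4)*(-1 - 4)))*(-14) = (17*(3*(-4)*(-5)))*(-14) = (17*60)*(-14) = 1020*(-14) = -14280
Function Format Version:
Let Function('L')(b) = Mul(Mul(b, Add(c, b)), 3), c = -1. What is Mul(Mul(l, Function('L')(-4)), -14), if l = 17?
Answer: -14280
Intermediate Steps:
Function('L')(b) = Mul(3, b, Add(-1, b)) (Function('L')(b) = Mul(Mul(b, Add(-1, b)), 3) = Mul(3, b, Add(-1, b)))
Mul(Mul(l, Function('L')(-4)), -14) = Mul(Mul(17, Mul(3, -4, Add(-1, -4))), -14) = Mul(Mul(17, Mul(3, -4, -5)), -14) = Mul(Mul(17, 60), -14) = Mul(1020, -14) = -14280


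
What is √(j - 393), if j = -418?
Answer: I*√811 ≈ 28.478*I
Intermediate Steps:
√(j - 393) = √(-418 - 393) = √(-811) = I*√811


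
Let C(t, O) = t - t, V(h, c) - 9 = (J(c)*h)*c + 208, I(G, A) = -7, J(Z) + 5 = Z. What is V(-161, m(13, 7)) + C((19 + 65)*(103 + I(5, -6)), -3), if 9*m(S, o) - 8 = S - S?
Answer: 65233/81 ≈ 805.35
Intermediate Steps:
m(S, o) = 8/9 (m(S, o) = 8/9 + (S - S)/9 = 8/9 + (⅑)*0 = 8/9 + 0 = 8/9)
J(Z) = -5 + Z
V(h, c) = 217 + c*h*(-5 + c) (V(h, c) = 9 + (((-5 + c)*h)*c + 208) = 9 + ((h*(-5 + c))*c + 208) = 9 + (c*h*(-5 + c) + 208) = 9 + (208 + c*h*(-5 + c)) = 217 + c*h*(-5 + c))
C(t, O) = 0
V(-161, m(13, 7)) + C((19 + 65)*(103 + I(5, -6)), -3) = (217 + (8/9)*(-161)*(-5 + 8/9)) + 0 = (217 + (8/9)*(-161)*(-37/9)) + 0 = (217 + 47656/81) + 0 = 65233/81 + 0 = 65233/81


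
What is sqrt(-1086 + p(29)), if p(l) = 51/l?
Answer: I*sqrt(911847)/29 ≈ 32.928*I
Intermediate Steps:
sqrt(-1086 + p(29)) = sqrt(-1086 + 51/29) = sqrt(-31443/29) = I*sqrt(911847)/29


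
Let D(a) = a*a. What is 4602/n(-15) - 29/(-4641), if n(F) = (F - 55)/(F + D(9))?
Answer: -14383859/3315 ≈ -4339.0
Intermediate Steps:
D(a) = a**2
n(F) = (-55 + F)/(81 + F) (n(F) = (F - 55)/(F + 9**2) = (-55 + F)/(F + 81) = (-55 + F)/(81 + F))
4602/n(-15) - 29/(-4641) = 4602/(((-55 - 15)/(81 - 15))) - 29/(-4641) = 4602/((-70/66)) - 29*(-1/4641) = 4602/(((1/66)*(-70))) + 29/4641 = 4602/(-35/33) + 29/4641 = 4602*(-33/35) + 29/4641 = -151866/35 + 29/4641 = -14383859/3315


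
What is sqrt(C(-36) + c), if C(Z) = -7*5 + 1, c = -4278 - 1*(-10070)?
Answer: sqrt(5758) ≈ 75.881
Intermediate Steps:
c = 5792 (c = -4278 + 10070 = 5792)
C(Z) = -34 (C(Z) = -35 + 1 = -34)
sqrt(C(-36) + c) = sqrt(-34 + 5792) = sqrt(5758)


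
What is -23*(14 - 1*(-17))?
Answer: -713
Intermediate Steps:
-23*(14 - 1*(-17)) = -23*(14 + 17) = -23*31 = -1*713 = -713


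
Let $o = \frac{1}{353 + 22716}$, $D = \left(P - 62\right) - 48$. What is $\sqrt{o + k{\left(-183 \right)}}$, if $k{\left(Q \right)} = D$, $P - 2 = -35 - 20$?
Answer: $\frac{i \sqrt{86745114974}}{23069} \approx 12.767 i$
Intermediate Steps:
$P = -53$ ($P = 2 - 55 = -53$)
$D = -163$ ($D = \left(-53 - 62\right) - 48 = -115 - 48 = -163$)
$k{\left(Q \right)} = -163$
$o = \frac{1}{23069} \approx 4.3348 \cdot 10^{-5}$
$\sqrt{o + k{\left(-183 \right)}} = \sqrt{\frac{1}{23069} - 163} = \sqrt{- \frac{3760246}{23069}} = \frac{i \sqrt{86745114974}}{23069}$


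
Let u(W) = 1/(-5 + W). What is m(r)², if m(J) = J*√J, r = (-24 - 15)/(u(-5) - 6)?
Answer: 59319000/226981 ≈ 261.34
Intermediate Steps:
r = 390/61 (r = (-24 - 15)/(1/(-5 - 5) - 6) = -39/(1/(-10) - 6) = -39/(-⅒ - 6) = -39/(-61/10) = -39*(-10/61) = 390/61 ≈ 6.3934)
m(J) = J^(3/2)
m(r)² = ((390/61)^(3/2))² = (390*√23790/3721)² = 59319000/226981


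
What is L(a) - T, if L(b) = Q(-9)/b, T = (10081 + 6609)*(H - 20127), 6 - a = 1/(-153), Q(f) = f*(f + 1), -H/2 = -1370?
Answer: 266683729586/919 ≈ 2.9019e+8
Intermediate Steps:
H = 2740 (H = -2*(-1370) = 2740)
Q(f) = f*(1 + f)
a = 919/153 (a = 6 - 1/(-153) = 6 - 1*(-1/153) = 6 + 1/153 = 919/153 ≈ 6.0065)
T = -290189030 (T = (10081 + 6609)*(2740 - 20127) = 16690*(-17387) = -290189030)
L(b) = 72/b (L(b) = (-9*(1 - 9))/b = (-9*(-8))/b = 72/b)
L(a) - T = 72/(919/153) - 1*(-290189030) = 72*(153/919) + 290189030 = 11016/919 + 290189030 = 266683729586/919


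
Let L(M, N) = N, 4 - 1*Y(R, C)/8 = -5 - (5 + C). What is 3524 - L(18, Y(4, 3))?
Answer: 3388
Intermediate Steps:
Y(R, C) = 112 + 8*C (Y(R, C) = 32 - 8*(-5 - (5 + C)) = 32 - 8*(-5 + (-5 - C)) = 32 - 8*(-10 - C) = 32 + (80 + 8*C) = 112 + 8*C)
3524 - L(18, Y(4, 3)) = 3524 - (112 + 8*3) = 3524 - (112 + 24) = 3524 - 1*136 = 3524 - 136 = 3388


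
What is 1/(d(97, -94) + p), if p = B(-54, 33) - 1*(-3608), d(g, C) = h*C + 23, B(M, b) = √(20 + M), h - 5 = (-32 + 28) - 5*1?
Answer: 4007/16056083 - I*√34/16056083 ≈ 0.00024956 - 3.6316e-7*I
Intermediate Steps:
h = -4 (h = 5 + ((-32 + 28) - 5*1) = 5 + (-4 - 5) = 5 - 9 = -4)
d(g, C) = 23 - 4*C (d(g, C) = -4*C + 23 = 23 - 4*C)
p = 3608 + I*√34 (p = √(20 - 54) - 1*(-3608) = √(-34) + 3608 = I*√34 + 3608 = 3608 + I*√34 ≈ 3608.0 + 5.831*I)
1/(d(97, -94) + p) = 1/((23 - 4*(-94)) + (3608 + I*√34)) = 1/((23 + 376) + (3608 + I*√34)) = 1/(399 + (3608 + I*√34)) = 1/(4007 + I*√34)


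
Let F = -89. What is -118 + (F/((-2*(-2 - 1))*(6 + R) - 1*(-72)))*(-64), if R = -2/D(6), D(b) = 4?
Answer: -6694/105 ≈ -63.752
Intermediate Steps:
R = -½ (R = -2/4 = -2*¼ = -½ ≈ -0.50000)
-118 + (F/((-2*(-2 - 1))*(6 + R) - 1*(-72)))*(-64) = -118 - 89/((-2*(-2 - 1))*(6 - ½) - 1*(-72))*(-64) = -118 - 89/(-2*(-3)*(11/2) + 72)*(-64) = -118 - 89/(6*(11/2) + 72)*(-64) = -118 - 89/(33 + 72)*(-64) = -118 - 89/105*(-64) = -118 + 5696/105 = -6694/105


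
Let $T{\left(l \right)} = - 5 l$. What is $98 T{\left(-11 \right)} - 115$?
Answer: $5275$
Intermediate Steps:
$98 T{\left(-11 \right)} - 115 = 98 \left(\left(-5\right) \left(-11\right)\right) - 115 = 98 \cdot 55 - 115 = 5390 - 115 = 5275$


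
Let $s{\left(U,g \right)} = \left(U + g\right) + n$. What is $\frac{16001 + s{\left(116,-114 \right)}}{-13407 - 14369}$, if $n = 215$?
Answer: $- \frac{8109}{13888} \approx -0.58389$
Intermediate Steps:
$s{\left(U,g \right)} = 215 + U + g$ ($s{\left(U,g \right)} = \left(U + g\right) + 215 = 215 + U + g$)
$\frac{16001 + s{\left(116,-114 \right)}}{-13407 - 14369} = \frac{16001 + \left(215 + 116 - 114\right)}{-13407 - 14369} = \frac{16001 + 217}{-27776} = 16218 \left(- \frac{1}{27776}\right) = - \frac{8109}{13888}$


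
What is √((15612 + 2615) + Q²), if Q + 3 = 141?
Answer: √37271 ≈ 193.06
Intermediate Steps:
Q = 138 (Q = -3 + 141 = 138)
√((15612 + 2615) + Q²) = √((15612 + 2615) + 138²) = √(18227 + 19044) = √37271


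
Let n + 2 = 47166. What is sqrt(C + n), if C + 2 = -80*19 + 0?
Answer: sqrt(45642) ≈ 213.64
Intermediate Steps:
C = -1522 (C = -2 + (-80*19 + 0) = -2 + (-1520 + 0) = -2 - 1520 = -1522)
n = 47164 (n = -2 + 47166 = 47164)
sqrt(C + n) = sqrt(-1522 + 47164) = sqrt(45642)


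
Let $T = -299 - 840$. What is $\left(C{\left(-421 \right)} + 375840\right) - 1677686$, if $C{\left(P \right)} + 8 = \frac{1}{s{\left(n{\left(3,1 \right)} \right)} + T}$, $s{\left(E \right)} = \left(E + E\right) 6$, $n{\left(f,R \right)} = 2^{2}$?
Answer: $- \frac{1420322715}{1091} \approx -1.3019 \cdot 10^{6}$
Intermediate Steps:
$n{\left(f,R \right)} = 4$
$T = -1139$ ($T = -299 - 840 = -1139$)
$s{\left(E \right)} = 12 E$ ($s{\left(E \right)} = 2 E 6 = 12 E$)
$C{\left(P \right)} = - \frac{8729}{1091}$ ($C{\left(P \right)} = -8 + \frac{1}{12 \cdot 4 - 1139} = -8 + \frac{1}{48 - 1139} = -8 + \frac{1}{-1091} = -8 - \frac{1}{1091} = - \frac{8729}{1091}$)
$\left(C{\left(-421 \right)} + 375840\right) - 1677686 = \left(- \frac{8729}{1091} + 375840\right) - 1677686 = \frac{410032711}{1091} - 1677686 = - \frac{1420322715}{1091}$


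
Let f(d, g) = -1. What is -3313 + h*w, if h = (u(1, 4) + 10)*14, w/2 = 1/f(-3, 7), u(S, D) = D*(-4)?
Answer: -3145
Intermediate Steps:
u(S, D) = -4*D
w = -2 (w = 2/(-1) = 2*(-1) = -2)
h = -84 (h = (-4*4 + 10)*14 = (-16 + 10)*14 = -6*14 = -84)
-3313 + h*w = -3313 - 84*(-2) = -3313 + 168 = -3145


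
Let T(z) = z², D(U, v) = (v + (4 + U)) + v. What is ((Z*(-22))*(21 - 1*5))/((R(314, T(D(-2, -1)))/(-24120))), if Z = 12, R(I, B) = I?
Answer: 50941440/157 ≈ 3.2447e+5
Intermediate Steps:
D(U, v) = 4 + U + 2*v (D(U, v) = (4 + U + v) + v = 4 + U + 2*v)
((Z*(-22))*(21 - 1*5))/((R(314, T(D(-2, -1)))/(-24120))) = ((12*(-22))*(21 - 1*5))/((314/(-24120))) = (-264*(21 - 5))/((314*(-1/24120))) = (-264*16)/(-157/12060) = -4224*(-12060/157) = 50941440/157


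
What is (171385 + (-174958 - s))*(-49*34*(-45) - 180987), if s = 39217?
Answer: 4536467430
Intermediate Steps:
(171385 + (-174958 - s))*(-49*34*(-45) - 180987) = (171385 + (-174958 - 1*39217))*(-49*34*(-45) - 180987) = (171385 + (-174958 - 39217))*(-1666*(-45) - 180987) = (171385 - 214175)*(74970 - 180987) = -42790*(-106017) = 4536467430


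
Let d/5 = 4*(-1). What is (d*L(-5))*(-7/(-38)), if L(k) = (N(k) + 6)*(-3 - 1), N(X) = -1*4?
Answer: 560/19 ≈ 29.474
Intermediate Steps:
d = -20 (d = 5*(4*(-1)) = 5*(-4) = -20)
N(X) = -4
L(k) = -8 (L(k) = (-4 + 6)*(-3 - 1) = 2*(-4) = -8)
(d*L(-5))*(-7/(-38)) = (-20*(-8))*(-7/(-38)) = 160*(-7*(-1/38)) = 160*(7/38) = 560/19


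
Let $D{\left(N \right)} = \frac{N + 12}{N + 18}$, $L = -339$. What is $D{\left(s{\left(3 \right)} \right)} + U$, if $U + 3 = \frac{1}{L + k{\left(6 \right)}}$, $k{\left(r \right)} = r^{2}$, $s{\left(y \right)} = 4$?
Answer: $- \frac{7586}{3333} \approx -2.276$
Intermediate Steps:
$U = - \frac{910}{303}$ ($U = -3 + \frac{1}{-339 + 6^{2}} = -3 + \frac{1}{-339 + 36} = -3 + \frac{1}{-303} = -3 - \frac{1}{303} = - \frac{910}{303} \approx -3.0033$)
$D{\left(N \right)} = \frac{12 + N}{18 + N}$
$D{\left(s{\left(3 \right)} \right)} + U = \frac{12 + 4}{18 + 4} - \frac{910}{303} = \frac{1}{22} \cdot 16 - \frac{910}{303} = \frac{8}{11} - \frac{910}{303} = - \frac{7586}{3333}$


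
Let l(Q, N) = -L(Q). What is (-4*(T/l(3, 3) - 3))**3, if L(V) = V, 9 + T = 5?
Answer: 8000/27 ≈ 296.30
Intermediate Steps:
T = -4 (T = -9 + 5 = -4)
l(Q, N) = -Q
(-4*(T/l(3, 3) - 3))**3 = (-4*(-4/((-1*3)) - 3))**3 = (-4*(-4/(-3) - 3))**3 = (-4*(-4*(-1/3) - 3))**3 = (-4*(4/3 - 3))**3 = (-4*(-5/3))**3 = (20/3)**3 = 8000/27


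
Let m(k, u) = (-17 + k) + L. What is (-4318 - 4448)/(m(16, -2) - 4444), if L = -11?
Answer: 4383/2228 ≈ 1.9672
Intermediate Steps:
m(k, u) = -28 + k (m(k, u) = (-17 + k) - 11 = -28 + k)
(-4318 - 4448)/(m(16, -2) - 4444) = (-4318 - 4448)/((-28 + 16) - 4444) = -8766/(-12 - 4444) = -8766/(-4456) = -8766*(-1/4456) = 4383/2228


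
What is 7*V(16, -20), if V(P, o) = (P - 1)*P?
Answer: 1680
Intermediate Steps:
V(P, o) = P*(-1 + P) (V(P, o) = (-1 + P)*P = P*(-1 + P))
7*V(16, -20) = 7*(16*(-1 + 16)) = 7*(16*15) = 7*240 = 1680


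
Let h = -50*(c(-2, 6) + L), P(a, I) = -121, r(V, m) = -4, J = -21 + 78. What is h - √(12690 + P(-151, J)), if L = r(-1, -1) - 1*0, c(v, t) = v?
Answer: 300 - √12569 ≈ 187.89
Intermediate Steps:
J = 57
L = -4 (L = -4 - 1*0 = -4 + 0 = -4)
h = 300 (h = -50*(-2 - 4) = -50*(-6) = 300)
h - √(12690 + P(-151, J)) = 300 - √(12690 - 121) = 300 - √12569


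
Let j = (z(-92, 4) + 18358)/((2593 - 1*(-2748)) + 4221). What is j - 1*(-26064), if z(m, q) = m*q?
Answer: 17802997/683 ≈ 26066.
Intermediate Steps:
j = 1285/683 (j = (-92*4 + 18358)/((2593 - 1*(-2748)) + 4221) = (-368 + 18358)/((2593 + 2748) + 4221) = 17990/(5341 + 4221) = 17990/9562 = 17990*(1/9562) = 1285/683 ≈ 1.8814)
j - 1*(-26064) = 1285/683 - 1*(-26064) = 1285/683 + 26064 = 17802997/683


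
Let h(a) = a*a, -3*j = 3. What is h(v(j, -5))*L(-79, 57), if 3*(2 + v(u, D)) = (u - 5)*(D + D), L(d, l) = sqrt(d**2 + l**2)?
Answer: 324*sqrt(9490) ≈ 31563.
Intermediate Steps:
j = -1 (j = -1/3*3 = -1)
v(u, D) = -2 + 2*D*(-5 + u)/3 (v(u, D) = -2 + ((u - 5)*(D + D))/3 = -2 + ((-5 + u)*(2*D))/3 = -2 + (2*D*(-5 + u))/3 = -2 + 2*D*(-5 + u)/3)
h(a) = a**2
h(v(j, -5))*L(-79, 57) = (-2 - 10/3*(-5) + (2/3)*(-5)*(-1))**2*sqrt((-79)**2 + 57**2) = (-2 + 50/3 + 10/3)**2*sqrt(6241 + 3249) = 18**2*sqrt(9490) = 324*sqrt(9490)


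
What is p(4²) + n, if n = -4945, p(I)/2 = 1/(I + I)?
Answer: -79119/16 ≈ -4944.9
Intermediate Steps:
p(I) = 1/I (p(I) = 2/(I + I) = 2/((2*I)) = 2*(1/(2*I)) = 1/I)
p(4²) + n = 1/(4²) - 4945 = 1/16 - 4945 = -79119/16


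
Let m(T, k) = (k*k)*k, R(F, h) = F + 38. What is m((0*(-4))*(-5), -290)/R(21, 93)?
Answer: -24389000/59 ≈ -4.1337e+5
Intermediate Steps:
R(F, h) = 38 + F
m(T, k) = k³ (m(T, k) = k²*k = k³)
m((0*(-4))*(-5), -290)/R(21, 93) = (-290)³/(38 + 21) = -24389000/59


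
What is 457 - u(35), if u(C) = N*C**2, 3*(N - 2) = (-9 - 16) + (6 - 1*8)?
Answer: 9032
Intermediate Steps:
N = -7 (N = 2 + ((-9 - 16) + (6 - 1*8))/3 = 2 + (-25 + (6 - 8))/3 = 2 + (-25 - 2)/3 = 2 + (1/3)*(-27) = 2 - 9 = -7)
u(C) = -7*C**2
457 - u(35) = 457 - (-7)*35**2 = 457 - (-7)*1225 = 457 - 1*(-8575) = 457 + 8575 = 9032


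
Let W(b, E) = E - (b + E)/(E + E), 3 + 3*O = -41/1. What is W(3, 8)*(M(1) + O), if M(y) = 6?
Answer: -507/8 ≈ -63.375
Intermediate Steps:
O = -44/3 (O = -1 + (-41/1)/3 = -1 + (-41*1)/3 = -1 + (⅓)*(-41) = -1 - 41/3 = -44/3 ≈ -14.667)
W(b, E) = E - (E + b)/(2*E)
W(3, 8)*(M(1) + O) = (-½ + 8 - ½*3/8)*(6 - 44/3) = (-½ + 8 - ½*3*⅛)*(-26/3) = (-½ + 8 - 3/16)*(-26/3) = (117/16)*(-26/3) = -507/8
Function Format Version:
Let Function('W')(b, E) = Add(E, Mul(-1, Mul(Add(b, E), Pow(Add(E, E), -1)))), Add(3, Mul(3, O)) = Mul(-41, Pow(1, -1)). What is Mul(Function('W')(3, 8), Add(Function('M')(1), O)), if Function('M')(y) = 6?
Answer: Rational(-507, 8) ≈ -63.375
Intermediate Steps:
O = Rational(-44, 3) (O = Add(-1, Mul(Rational(1, 3), Mul(-41, Pow(1, -1)))) = Add(-1, Mul(Rational(1, 3), Mul(-41, 1))) = Add(-1, Mul(Rational(1, 3), -41)) = Add(-1, Rational(-41, 3)) = Rational(-44, 3) ≈ -14.667)
Function('W')(b, E) = Add(E, Mul(Rational(-1, 2), Pow(E, -1), Add(E, b))) (Function('W')(b, E) = Add(E, Mul(-1, Mul(Add(E, b), Pow(Mul(2, E), -1)))) = Add(E, Mul(-1, Mul(Add(E, b), Mul(Rational(1, 2), Pow(E, -1))))) = Add(E, Mul(-1, Mul(Rational(1, 2), Pow(E, -1), Add(E, b)))) = Add(E, Mul(Rational(-1, 2), Pow(E, -1), Add(E, b))))
Mul(Function('W')(3, 8), Add(Function('M')(1), O)) = Mul(Add(Rational(-1, 2), 8, Mul(Rational(-1, 2), 3, Pow(8, -1))), Add(6, Rational(-44, 3))) = Mul(Add(Rational(-1, 2), 8, Mul(Rational(-1, 2), 3, Rational(1, 8))), Rational(-26, 3)) = Mul(Add(Rational(-1, 2), 8, Rational(-3, 16)), Rational(-26, 3)) = Mul(Rational(117, 16), Rational(-26, 3)) = Rational(-507, 8)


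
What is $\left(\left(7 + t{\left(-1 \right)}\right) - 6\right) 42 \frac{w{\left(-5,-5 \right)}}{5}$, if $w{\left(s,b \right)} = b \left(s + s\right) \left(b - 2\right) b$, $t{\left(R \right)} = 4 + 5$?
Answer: $147000$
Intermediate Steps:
$t{\left(R \right)} = 9$
$w{\left(s,b \right)} = 2 s b^{2} \left(-2 + b\right)$ ($w{\left(s,b \right)} = b 2 s \left(-2 + b\right) b = 2 b s \left(-2 + b\right) b = 2 s b^{2} \left(-2 + b\right)$)
$\left(\left(7 + t{\left(-1 \right)}\right) - 6\right) 42 \frac{w{\left(-5,-5 \right)}}{5} = \left(\left(7 + 9\right) - 6\right) 42 \frac{2 \left(-5\right) \left(-5\right)^{2} \left(-2 - 5\right)}{5} = \left(16 - 6\right) 42 \cdot 2 \left(-5\right) 25 \left(-7\right) \frac{1}{5} = 10 \cdot 42 \cdot 1750 \cdot \frac{1}{5} = 420 \cdot 350 = 147000$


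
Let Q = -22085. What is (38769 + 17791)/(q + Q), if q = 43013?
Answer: 3535/1308 ≈ 2.7026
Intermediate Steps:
(38769 + 17791)/(q + Q) = (38769 + 17791)/(43013 - 22085) = 56560/20928 = 56560*(1/20928) = 3535/1308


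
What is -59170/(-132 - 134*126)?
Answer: 29585/8508 ≈ 3.4773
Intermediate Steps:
-59170/(-132 - 134*126) = -59170/(-132 - 16884) = -59170/(-17016) = -59170*(-1/17016) = 29585/8508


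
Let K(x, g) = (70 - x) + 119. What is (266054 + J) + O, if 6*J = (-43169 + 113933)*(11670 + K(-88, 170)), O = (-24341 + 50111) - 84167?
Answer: 141110575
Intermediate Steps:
K(x, g) = 189 - x
O = -58397 (O = 25770 - 84167 = -58397)
J = 140902918 (J = ((-43169 + 113933)*(11670 + (189 - 1*(-88))))/6 = (70764*(11670 + (189 + 88)))/6 = (70764*(11670 + 277))/6 = (70764*11947)/6 = (1/6)*845417508 = 140902918)
(266054 + J) + O = (266054 + 140902918) - 58397 = 141168972 - 58397 = 141110575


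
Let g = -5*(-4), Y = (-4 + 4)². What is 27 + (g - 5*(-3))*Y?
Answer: 27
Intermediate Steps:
Y = 0 (Y = 0² = 0)
g = 20
27 + (g - 5*(-3))*Y = 27 + (20 - 5*(-3))*0 = 27 + (20 + 15)*0 = 27 + 35*0 = 27 + 0 = 27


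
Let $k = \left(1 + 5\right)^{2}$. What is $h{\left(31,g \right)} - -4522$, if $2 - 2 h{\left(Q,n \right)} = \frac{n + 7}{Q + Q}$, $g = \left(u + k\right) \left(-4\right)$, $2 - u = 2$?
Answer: $\frac{560989}{124} \approx 4524.1$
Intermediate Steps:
$k = 36$ ($k = 6^{2} = 36$)
$u = 0$ ($u = 2 - 2 = 0$)
$g = -144$ ($g = \left(0 + 36\right) \left(-4\right) = 36 \left(-4\right) = -144$)
$h{\left(Q,n \right)} = 1 - \frac{7 + n}{4 Q}$ ($h{\left(Q,n \right)} = 1 - \frac{\left(n + 7\right) \frac{1}{Q + Q}}{2} = 1 - \frac{\left(7 + n\right) \frac{1}{2 Q}}{2} = 1 - \frac{\frac{1}{2} \frac{1}{Q} \left(7 + n\right)}{2} = 1 - \frac{7 + n}{4 Q}$)
$h{\left(31,g \right)} - -4522 = \frac{-7 - -144 + 4 \cdot 31}{4 \cdot 31} - -4522 = \frac{1}{4} \cdot \frac{1}{31} \left(-7 + 144 + 124\right) + 4522 = \frac{1}{4} \cdot \frac{1}{31} \cdot 261 + 4522 = \frac{261}{124} + 4522 = \frac{560989}{124}$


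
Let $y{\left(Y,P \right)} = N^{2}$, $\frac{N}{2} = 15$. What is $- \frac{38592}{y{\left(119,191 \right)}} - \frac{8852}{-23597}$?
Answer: $- \frac{25074684}{589925} \approx -42.505$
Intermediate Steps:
$N = 30$ ($N = 2 \cdot 15 = 30$)
$y{\left(Y,P \right)} = 900$ ($y{\left(Y,P \right)} = 30^{2} = 900$)
$- \frac{38592}{y{\left(119,191 \right)}} - \frac{8852}{-23597} = - \frac{38592}{900} - \frac{8852}{-23597} = \left(-38592\right) \frac{1}{900} - - \frac{8852}{23597} = - \frac{1072}{25} + \frac{8852}{23597} = - \frac{25074684}{589925}$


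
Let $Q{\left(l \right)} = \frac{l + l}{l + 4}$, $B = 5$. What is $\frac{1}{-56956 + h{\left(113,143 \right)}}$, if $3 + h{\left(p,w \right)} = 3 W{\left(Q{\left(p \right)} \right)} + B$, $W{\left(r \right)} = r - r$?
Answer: $- \frac{1}{56954} \approx -1.7558 \cdot 10^{-5}$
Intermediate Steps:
$Q{\left(l \right)} = \frac{2 l}{4 + l}$
$W{\left(r \right)} = 0$
$h{\left(p,w \right)} = 2$ ($h{\left(p,w \right)} = -3 + \left(3 \cdot 0 + 5\right) = -3 + \left(0 + 5\right) = -3 + 5 = 2$)
$\frac{1}{-56956 + h{\left(113,143 \right)}} = \frac{1}{-56956 + 2} = \frac{1}{-56954} = - \frac{1}{56954}$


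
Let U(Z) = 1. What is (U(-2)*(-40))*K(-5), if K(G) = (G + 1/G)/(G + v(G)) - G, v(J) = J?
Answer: -1104/5 ≈ -220.80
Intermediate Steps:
K(G) = -G + (G + 1/G)/(2*G) (K(G) = (G + 1/G)/(G + G) - G = (G + 1/G)/((2*G)) - G = (G + 1/G)*(1/(2*G)) - G = (G + 1/G)/(2*G) - G = -G + (G + 1/G)/(2*G))
(U(-2)*(-40))*K(-5) = (1*(-40))*(½ + (½)/(-5)² - 1*(-5)) = -40*(½ + (½)*(1/25) + 5) = -40*(½ + 1/50 + 5) = -40*138/25 = -1104/5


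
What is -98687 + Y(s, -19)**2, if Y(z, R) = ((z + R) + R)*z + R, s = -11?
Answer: 171713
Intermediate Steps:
Y(z, R) = R + z*(z + 2*R) (Y(z, R) = ((R + z) + R)*z + R = (z + 2*R)*z + R = z*(z + 2*R) + R = R + z*(z + 2*R))
-98687 + Y(s, -19)**2 = -98687 + (-19 + (-11)**2 + 2*(-19)*(-11))**2 = -98687 + (-19 + 121 + 418)**2 = -98687 + 520**2 = -98687 + 270400 = 171713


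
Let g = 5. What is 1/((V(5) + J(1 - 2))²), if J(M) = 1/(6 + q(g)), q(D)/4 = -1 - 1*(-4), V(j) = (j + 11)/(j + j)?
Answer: 8100/22201 ≈ 0.36485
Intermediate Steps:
V(j) = (11 + j)/(2*j) (V(j) = (11 + j)/((2*j)) = (11 + j)*(1/(2*j)) = (11 + j)/(2*j))
q(D) = 12 (q(D) = 4*(-1 - 1*(-4)) = 4*(-1 + 4) = 4*3 = 12)
J(M) = 1/18 (J(M) = 1/(6 + 12) = 1/18)
1/((V(5) + J(1 - 2))²) = 1/(((½)*(11 + 5)/5 + 1/18)²) = 1/(((½)*(⅕)*16 + 1/18)²) = 1/((8/5 + 1/18)²) = 1/((149/90)²) = 1/(22201/8100) = 8100/22201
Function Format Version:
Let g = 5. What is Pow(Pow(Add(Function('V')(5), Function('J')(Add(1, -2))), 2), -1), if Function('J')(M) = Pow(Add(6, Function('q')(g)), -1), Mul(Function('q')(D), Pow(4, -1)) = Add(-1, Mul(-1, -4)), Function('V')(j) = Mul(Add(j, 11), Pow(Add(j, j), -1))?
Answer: Rational(8100, 22201) ≈ 0.36485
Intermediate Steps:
Function('V')(j) = Mul(Rational(1, 2), Pow(j, -1), Add(11, j)) (Function('V')(j) = Mul(Add(11, j), Pow(Mul(2, j), -1)) = Mul(Add(11, j), Mul(Rational(1, 2), Pow(j, -1))) = Mul(Rational(1, 2), Pow(j, -1), Add(11, j)))
Function('q')(D) = 12 (Function('q')(D) = Mul(4, Add(-1, Mul(-1, -4))) = Mul(4, Add(-1, 4)) = Mul(4, 3) = 12)
Function('J')(M) = Rational(1, 18) (Function('J')(M) = Pow(Add(6, 12), -1) = Pow(18, -1) = Rational(1, 18))
Pow(Pow(Add(Function('V')(5), Function('J')(Add(1, -2))), 2), -1) = Pow(Pow(Add(Mul(Rational(1, 2), Pow(5, -1), Add(11, 5)), Rational(1, 18)), 2), -1) = Pow(Pow(Add(Mul(Rational(1, 2), Rational(1, 5), 16), Rational(1, 18)), 2), -1) = Pow(Pow(Add(Rational(8, 5), Rational(1, 18)), 2), -1) = Pow(Pow(Rational(149, 90), 2), -1) = Pow(Rational(22201, 8100), -1) = Rational(8100, 22201)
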